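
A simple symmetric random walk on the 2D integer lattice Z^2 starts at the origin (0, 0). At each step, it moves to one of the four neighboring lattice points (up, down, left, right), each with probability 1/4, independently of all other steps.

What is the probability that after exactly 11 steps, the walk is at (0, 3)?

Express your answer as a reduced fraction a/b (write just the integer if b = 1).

Let h be the number of horizontal steps (so 11-h are vertical). To end at (0,3) need (h+0)/2 right-steps and ((11-h)+3)/2 up-steps.
Sum over h with 0 ≤ h ≤ 8, h ≡ 0 (mod 2), 11-h ≡ 1 (mod 2):
h=0: C(11,0)·C(0,0)·C(11,7) = 1·1·330 = 330
h=2: C(11,2)·C(2,1)·C(9,6) = 55·2·84 = 9240
h=4: C(11,4)·C(4,2)·C(7,5) = 330·6·21 = 41580
h=6: C(11,6)·C(6,3)·C(5,4) = 462·20·5 = 46200
h=8: C(11,8)·C(8,4)·C(3,3) = 165·70·1 = 11550
Total favorable: 108900
Total paths: 4^11 = 4194304
P = 108900/4194304 = 27225/1048576

Answer: 27225/1048576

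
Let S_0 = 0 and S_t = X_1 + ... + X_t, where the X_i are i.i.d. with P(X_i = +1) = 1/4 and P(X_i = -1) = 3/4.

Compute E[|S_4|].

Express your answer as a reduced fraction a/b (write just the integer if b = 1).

S_4 takes values m ≡ 0 (mod 2) with |m| ≤ 4; P(S_4=m) = C(4,(4+m)/2) · (1/4)^((4+m)/2) · (3/4)^((4-m)/2).
Distribution: P(S=-4)=81/256, P(S=-2)=27/64, P(S=0)=27/128, P(S=2)=3/64, P(S=4)=1/256
E[|S_4|] = Σ_m |m|·P(S_4=m) = 71/32

Answer: 71/32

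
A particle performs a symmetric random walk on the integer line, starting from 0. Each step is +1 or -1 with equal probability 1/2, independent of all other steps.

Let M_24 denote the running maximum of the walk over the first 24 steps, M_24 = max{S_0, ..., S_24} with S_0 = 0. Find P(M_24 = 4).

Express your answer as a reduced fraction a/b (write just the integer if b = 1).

Answer: 245157/2097152

Derivation:
Let M_24 = max(S_0,...,S_24). Use the reflection principle: for j ≥ 1, #{paths with M_24 ≥ j} = #{S_24 ≥ j} + #{S_24 ≥ j+1}.
By reflection, #{M_24 ≥ 4} = #{S_24 ≥ 4} + #{S_24 ≥ 5} = 4540386 + 2579130 = 7119516.
#{M_24 ≥ 5} = #{S_24 ≥ 5} + #{S_24 ≥ 6} = 2579130 + 2579130 = 5158260.
#{M_24 = 4} = 7119516 - 5158260 = 1961256.
P(M_24 = 4) = 1961256/16777216 = 245157/2097152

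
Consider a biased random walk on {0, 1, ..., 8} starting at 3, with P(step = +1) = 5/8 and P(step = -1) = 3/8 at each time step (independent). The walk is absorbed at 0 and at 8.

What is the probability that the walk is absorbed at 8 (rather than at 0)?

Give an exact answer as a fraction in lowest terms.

Biased walk: p = 5/8, q = 3/8, r = q/p = 3/5
Gambler's ruin: P(hit 8 before 0 | start at 3) = (1 - r^a)/(1 - r^N)
r^3 = 27/125; r^8 = 6561/390625
P = (1 - 27/125) / (1 - 6561/390625) = 98/125 / 384064/390625 = 153125/192032

Answer: 153125/192032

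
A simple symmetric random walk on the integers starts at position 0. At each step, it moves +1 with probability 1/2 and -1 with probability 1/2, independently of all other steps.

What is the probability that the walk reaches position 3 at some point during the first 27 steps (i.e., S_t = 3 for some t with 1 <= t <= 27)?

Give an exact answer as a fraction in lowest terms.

Answer: 19179317/33554432

Derivation:
Count via complement. Let g(t,s) = #length-t paths at position s with S_1..S_t all ≠ 3.
g(t,s) = g(t-1,s-1) + g(t-1,s+1) for s ≠ 3; g(t,3) = 0.
t=0: g(0,0)=1
t=1: g(1,-1)=1 g(1,1)=1
t=2: g(2,-2)=1 g(2,0)=2 g(2,2)=1
t=3: g(3,-3)=1 g(3,-1)=3 g(3,1)=3
t=4: g(4,-4)=1 g(4,-2)=4 g(4,0)=6 g(4,2)=3
t=5: g(5,-5)=1 g(5,-3)=5 g(5,-1)=10 g(5,1)=9
t=6: g(6,-6)=1 g(6,-4)=6 g(6,-2)=15 g(6,0)=19 g(6,2)=9
t=7: g(7,-7)=1 g(7,-5)=7 g(7,-3)=21 g(7,-1)=34 g(7,1)=28
t=8: g(8,-8)=1 g(8,-6)=8 g(8,-4)=28 g(8,-2)=55 g(8,0)=62 g(8,2)=28
t=9: g(9,-9)=1 g(9,-7)=9 g(9,-5)=36 g(9,-3)=83 g(9,-1)=117 g(9,1)=90
t=10: g(10,-10)=1 g(10,-8)=10 g(10,-6)=45 g(10,-4)=119 g(10,-2)=200 g(10,0)=207 g(10,2)=90
t=11: g(11,-11)=1 g(11,-9)=11 g(11,-7)=55 g(11,-5)=164 g(11,-3)=319 g(11,-1)=407 g(11,1)=297
t=12: g(12,-12)=1 g(12,-10)=12 g(12,-8)=66 g(12,-6)=219 g(12,-4)=483 g(12,-2)=726 g(12,0)=704 g(12,2)=297
t=13: g(13,-13)=1 g(13,-11)=13 g(13,-9)=78 g(13,-7)=285 g(13,-5)=702 g(13,-3)=1209 g(13,-1)=1430 g(13,1)=1001
t=14: g(14,-14)=1 g(14,-12)=14 g(14,-10)=91 g(14,-8)=363 g(14,-6)=987 g(14,-4)=1911 g(14,-2)=2639 g(14,0)=2431 g(14,2)=1001
t=15: g(15,-15)=1 g(15,-13)=15 g(15,-11)=105 g(15,-9)=454 g(15,-7)=1350 g(15,-5)=2898 g(15,-3)=4550 g(15,-1)=5070 g(15,1)=3432
t=16: g(16,-16)=1 g(16,-14)=16 g(16,-12)=120 g(16,-10)=559 g(16,-8)=1804 g(16,-6)=4248 g(16,-4)=7448 g(16,-2)=9620 g(16,0)=8502 g(16,2)=3432
t=17: g(17,-17)=1 g(17,-15)=17 g(17,-13)=136 g(17,-11)=679 g(17,-9)=2363 g(17,-7)=6052 g(17,-5)=11696 g(17,-3)=17068 g(17,-1)=18122 g(17,1)=11934
t=18: g(18,-18)=1 g(18,-16)=18 g(18,-14)=153 g(18,-12)=815 g(18,-10)=3042 g(18,-8)=8415 g(18,-6)=17748 g(18,-4)=28764 g(18,-2)=35190 g(18,0)=30056 g(18,2)=11934
t=19: g(19,-19)=1 g(19,-17)=19 g(19,-15)=171 g(19,-13)=968 g(19,-11)=3857 g(19,-9)=11457 g(19,-7)=26163 g(19,-5)=46512 g(19,-3)=63954 g(19,-1)=65246 g(19,1)=41990
t=20: g(20,-20)=1 g(20,-18)=20 g(20,-16)=190 g(20,-14)=1139 g(20,-12)=4825 g(20,-10)=15314 g(20,-8)=37620 g(20,-6)=72675 g(20,-4)=110466 g(20,-2)=129200 g(20,0)=107236 g(20,2)=41990
t=21: g(21,-21)=1 g(21,-19)=21 g(21,-17)=210 g(21,-15)=1329 g(21,-13)=5964 g(21,-11)=20139 g(21,-9)=52934 g(21,-7)=110295 g(21,-5)=183141 g(21,-3)=239666 g(21,-1)=236436 g(21,1)=149226
t=22: g(22,-22)=1 g(22,-20)=22 g(22,-18)=231 g(22,-16)=1539 g(22,-14)=7293 g(22,-12)=26103 g(22,-10)=73073 g(22,-8)=163229 g(22,-6)=293436 g(22,-4)=422807 g(22,-2)=476102 g(22,0)=385662 g(22,2)=149226
t=23: g(23,-23)=1 g(23,-21)=23 g(23,-19)=253 g(23,-17)=1770 g(23,-15)=8832 g(23,-13)=33396 g(23,-11)=99176 g(23,-9)=236302 g(23,-7)=456665 g(23,-5)=716243 g(23,-3)=898909 g(23,-1)=861764 g(23,1)=534888
t=24: g(24,-24)=1 g(24,-22)=24 g(24,-20)=276 g(24,-18)=2023 g(24,-16)=10602 g(24,-14)=42228 g(24,-12)=132572 g(24,-10)=335478 g(24,-8)=692967 g(24,-6)=1172908 g(24,-4)=1615152 g(24,-2)=1760673 g(24,0)=1396652 g(24,2)=534888
t=25: g(25,-25)=1 g(25,-23)=25 g(25,-21)=300 g(25,-19)=2299 g(25,-17)=12625 g(25,-15)=52830 g(25,-13)=174800 g(25,-11)=468050 g(25,-9)=1028445 g(25,-7)=1865875 g(25,-5)=2788060 g(25,-3)=3375825 g(25,-1)=3157325 g(25,1)=1931540
t=26: g(26,-26)=1 g(26,-24)=26 g(26,-22)=325 g(26,-20)=2599 g(26,-18)=14924 g(26,-16)=65455 g(26,-14)=227630 g(26,-12)=642850 g(26,-10)=1496495 g(26,-8)=2894320 g(26,-6)=4653935 g(26,-4)=6163885 g(26,-2)=6533150 g(26,0)=5088865 g(26,2)=1931540
t=27: g(27,-27)=1 g(27,-25)=27 g(27,-23)=351 g(27,-21)=2924 g(27,-19)=17523 g(27,-17)=80379 g(27,-15)=293085 g(27,-13)=870480 g(27,-11)=2139345 g(27,-9)=4390815 g(27,-7)=7548255 g(27,-5)=10817820 g(27,-3)=12697035 g(27,-1)=11622015 g(27,1)=7020405
Paths never hitting 3: Σ_s g(27,s) = 57500460
Paths hitting 3: 2^27 - 57500460 = 76717268
P = 76717268/134217728 = 19179317/33554432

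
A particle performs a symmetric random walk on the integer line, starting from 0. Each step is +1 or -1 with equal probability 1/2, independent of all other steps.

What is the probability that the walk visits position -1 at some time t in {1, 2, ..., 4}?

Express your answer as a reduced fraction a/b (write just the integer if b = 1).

Count via complement. Let g(t,s) = #length-t paths at position s with S_1..S_t all ≠ -1.
g(t,s) = g(t-1,s-1) + g(t-1,s+1) for s ≠ -1; g(t,-1) = 0.
t=0: g(0,0)=1
t=1: g(1,1)=1
t=2: g(2,0)=1 g(2,2)=1
t=3: g(3,1)=2 g(3,3)=1
t=4: g(4,0)=2 g(4,2)=3 g(4,4)=1
Paths never hitting -1: Σ_s g(4,s) = 6
Paths hitting -1: 2^4 - 6 = 10
P = 10/16 = 5/8

Answer: 5/8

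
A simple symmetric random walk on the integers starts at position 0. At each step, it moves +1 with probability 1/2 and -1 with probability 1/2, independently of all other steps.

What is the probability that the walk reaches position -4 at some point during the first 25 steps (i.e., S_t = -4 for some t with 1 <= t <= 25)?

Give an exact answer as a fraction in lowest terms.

Count via complement. Let g(t,s) = #length-t paths at position s with S_1..S_t all ≠ -4.
g(t,s) = g(t-1,s-1) + g(t-1,s+1) for s ≠ -4; g(t,-4) = 0.
t=0: g(0,0)=1
t=1: g(1,-1)=1 g(1,1)=1
t=2: g(2,-2)=1 g(2,0)=2 g(2,2)=1
t=3: g(3,-3)=1 g(3,-1)=3 g(3,1)=3 g(3,3)=1
t=4: g(4,-2)=4 g(4,0)=6 g(4,2)=4 g(4,4)=1
t=5: g(5,-3)=4 g(5,-1)=10 g(5,1)=10 g(5,3)=5 g(5,5)=1
t=6: g(6,-2)=14 g(6,0)=20 g(6,2)=15 g(6,4)=6 g(6,6)=1
t=7: g(7,-3)=14 g(7,-1)=34 g(7,1)=35 g(7,3)=21 g(7,5)=7 g(7,7)=1
t=8: g(8,-2)=48 g(8,0)=69 g(8,2)=56 g(8,4)=28 g(8,6)=8 g(8,8)=1
t=9: g(9,-3)=48 g(9,-1)=117 g(9,1)=125 g(9,3)=84 g(9,5)=36 g(9,7)=9 g(9,9)=1
t=10: g(10,-2)=165 g(10,0)=242 g(10,2)=209 g(10,4)=120 g(10,6)=45 g(10,8)=10 g(10,10)=1
t=11: g(11,-3)=165 g(11,-1)=407 g(11,1)=451 g(11,3)=329 g(11,5)=165 g(11,7)=55 g(11,9)=11 g(11,11)=1
t=12: g(12,-2)=572 g(12,0)=858 g(12,2)=780 g(12,4)=494 g(12,6)=220 g(12,8)=66 g(12,10)=12 g(12,12)=1
t=13: g(13,-3)=572 g(13,-1)=1430 g(13,1)=1638 g(13,3)=1274 g(13,5)=714 g(13,7)=286 g(13,9)=78 g(13,11)=13 g(13,13)=1
t=14: g(14,-2)=2002 g(14,0)=3068 g(14,2)=2912 g(14,4)=1988 g(14,6)=1000 g(14,8)=364 g(14,10)=91 g(14,12)=14 g(14,14)=1
t=15: g(15,-3)=2002 g(15,-1)=5070 g(15,1)=5980 g(15,3)=4900 g(15,5)=2988 g(15,7)=1364 g(15,9)=455 g(15,11)=105 g(15,13)=15 g(15,15)=1
t=16: g(16,-2)=7072 g(16,0)=11050 g(16,2)=10880 g(16,4)=7888 g(16,6)=4352 g(16,8)=1819 g(16,10)=560 g(16,12)=120 g(16,14)=16 g(16,16)=1
t=17: g(17,-3)=7072 g(17,-1)=18122 g(17,1)=21930 g(17,3)=18768 g(17,5)=12240 g(17,7)=6171 g(17,9)=2379 g(17,11)=680 g(17,13)=136 g(17,15)=17 g(17,17)=1
t=18: g(18,-2)=25194 g(18,0)=40052 g(18,2)=40698 g(18,4)=31008 g(18,6)=18411 g(18,8)=8550 g(18,10)=3059 g(18,12)=816 g(18,14)=153 g(18,16)=18 g(18,18)=1
t=19: g(19,-3)=25194 g(19,-1)=65246 g(19,1)=80750 g(19,3)=71706 g(19,5)=49419 g(19,7)=26961 g(19,9)=11609 g(19,11)=3875 g(19,13)=969 g(19,15)=171 g(19,17)=19 g(19,19)=1
t=20: g(20,-2)=90440 g(20,0)=145996 g(20,2)=152456 g(20,4)=121125 g(20,6)=76380 g(20,8)=38570 g(20,10)=15484 g(20,12)=4844 g(20,14)=1140 g(20,16)=190 g(20,18)=20 g(20,20)=1
t=21: g(21,-3)=90440 g(21,-1)=236436 g(21,1)=298452 g(21,3)=273581 g(21,5)=197505 g(21,7)=114950 g(21,9)=54054 g(21,11)=20328 g(21,13)=5984 g(21,15)=1330 g(21,17)=210 g(21,19)=21 g(21,21)=1
t=22: g(22,-2)=326876 g(22,0)=534888 g(22,2)=572033 g(22,4)=471086 g(22,6)=312455 g(22,8)=169004 g(22,10)=74382 g(22,12)=26312 g(22,14)=7314 g(22,16)=1540 g(22,18)=231 g(22,20)=22 g(22,22)=1
t=23: g(23,-3)=326876 g(23,-1)=861764 g(23,1)=1106921 g(23,3)=1043119 g(23,5)=783541 g(23,7)=481459 g(23,9)=243386 g(23,11)=100694 g(23,13)=33626 g(23,15)=8854 g(23,17)=1771 g(23,19)=253 g(23,21)=23 g(23,23)=1
t=24: g(24,-2)=1188640 g(24,0)=1968685 g(24,2)=2150040 g(24,4)=1826660 g(24,6)=1265000 g(24,8)=724845 g(24,10)=344080 g(24,12)=134320 g(24,14)=42480 g(24,16)=10625 g(24,18)=2024 g(24,20)=276 g(24,22)=24 g(24,24)=1
t=25: g(25,-3)=1188640 g(25,-1)=3157325 g(25,1)=4118725 g(25,3)=3976700 g(25,5)=3091660 g(25,7)=1989845 g(25,9)=1068925 g(25,11)=478400 g(25,13)=176800 g(25,15)=53105 g(25,17)=12649 g(25,19)=2300 g(25,21)=300 g(25,23)=25 g(25,25)=1
Paths never hitting -4: Σ_s g(25,s) = 19315400
Paths hitting -4: 2^25 - 19315400 = 14239032
P = 14239032/33554432 = 1779879/4194304

Answer: 1779879/4194304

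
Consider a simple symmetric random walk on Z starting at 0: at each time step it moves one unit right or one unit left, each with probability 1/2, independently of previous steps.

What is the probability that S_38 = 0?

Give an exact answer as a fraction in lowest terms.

To return to 0 after 38 steps: need exactly 19 steps of +1 and 19 of -1.
Favorable paths: C(38,19) = 35345263800
Total paths: 2^38 = 274877906944
P = 35345263800/274877906944 = 4418157975/34359738368

Answer: 4418157975/34359738368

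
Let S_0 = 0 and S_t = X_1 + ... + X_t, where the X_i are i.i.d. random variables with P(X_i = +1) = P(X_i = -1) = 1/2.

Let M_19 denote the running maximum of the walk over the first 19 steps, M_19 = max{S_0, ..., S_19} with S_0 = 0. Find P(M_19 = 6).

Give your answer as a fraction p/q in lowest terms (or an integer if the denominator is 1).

Answer: 6783/131072

Derivation:
Let M_19 = max(S_0,...,S_19). Use the reflection principle: for j ≥ 1, #{paths with M_19 ≥ j} = #{S_19 ≥ j} + #{S_19 ≥ j+1}.
By reflection, #{M_19 ≥ 6} = #{S_19 ≥ 6} + #{S_19 ≥ 7} = 43796 + 43796 = 87592.
#{M_19 ≥ 7} = #{S_19 ≥ 7} + #{S_19 ≥ 8} = 43796 + 16664 = 60460.
#{M_19 = 6} = 87592 - 60460 = 27132.
P(M_19 = 6) = 27132/524288 = 6783/131072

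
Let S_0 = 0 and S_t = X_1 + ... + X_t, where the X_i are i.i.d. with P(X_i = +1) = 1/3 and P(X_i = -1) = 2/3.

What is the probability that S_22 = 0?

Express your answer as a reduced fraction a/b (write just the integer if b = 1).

To be at 0 after 22 steps: need exactly 11 steps of +1 and 11 of -1.
Number of such sequences: C(22,11) = 705432
Each has probability (1/3)^11 · (2/3)^11 = 2048/31381059609
P = 705432 · 2048/31381059609 = 481574912/10460353203

Answer: 481574912/10460353203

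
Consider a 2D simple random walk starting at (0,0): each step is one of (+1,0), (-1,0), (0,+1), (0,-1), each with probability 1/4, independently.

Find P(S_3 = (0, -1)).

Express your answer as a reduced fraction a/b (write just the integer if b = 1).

Answer: 9/64

Derivation:
Let h be the number of horizontal steps (so 3-h are vertical). To end at (0,-1) need (h+0)/2 right-steps and ((3-h)-1)/2 up-steps.
Sum over h with 0 ≤ h ≤ 2, h ≡ 0 (mod 2), 3-h ≡ 1 (mod 2):
h=0: C(3,0)·C(0,0)·C(3,1) = 1·1·3 = 3
h=2: C(3,2)·C(2,1)·C(1,0) = 3·2·1 = 6
Total favorable: 9
Total paths: 4^3 = 64
P = 9/64 = 9/64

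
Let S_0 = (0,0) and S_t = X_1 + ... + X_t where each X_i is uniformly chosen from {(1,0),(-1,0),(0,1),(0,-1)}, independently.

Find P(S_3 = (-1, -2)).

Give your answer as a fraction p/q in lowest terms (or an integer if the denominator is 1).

Answer: 3/64

Derivation:
Let h be the number of horizontal steps (so 3-h are vertical). To end at (-1,-2) need (h-1)/2 right-steps and ((3-h)-2)/2 up-steps.
Sum over h with 1 ≤ h ≤ 1, h ≡ 1 (mod 2), 3-h ≡ 0 (mod 2):
h=1: C(3,1)·C(1,0)·C(2,0) = 3·1·1 = 3
Total favorable: 3
Total paths: 4^3 = 64
P = 3/64 = 3/64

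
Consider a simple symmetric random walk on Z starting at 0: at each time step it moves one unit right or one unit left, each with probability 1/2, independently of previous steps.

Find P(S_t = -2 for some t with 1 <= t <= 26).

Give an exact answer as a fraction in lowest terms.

Answer: 11762641/16777216

Derivation:
Count via complement. Let g(t,s) = #length-t paths at position s with S_1..S_t all ≠ -2.
g(t,s) = g(t-1,s-1) + g(t-1,s+1) for s ≠ -2; g(t,-2) = 0.
t=0: g(0,0)=1
t=1: g(1,-1)=1 g(1,1)=1
t=2: g(2,0)=2 g(2,2)=1
t=3: g(3,-1)=2 g(3,1)=3 g(3,3)=1
t=4: g(4,0)=5 g(4,2)=4 g(4,4)=1
t=5: g(5,-1)=5 g(5,1)=9 g(5,3)=5 g(5,5)=1
t=6: g(6,0)=14 g(6,2)=14 g(6,4)=6 g(6,6)=1
t=7: g(7,-1)=14 g(7,1)=28 g(7,3)=20 g(7,5)=7 g(7,7)=1
t=8: g(8,0)=42 g(8,2)=48 g(8,4)=27 g(8,6)=8 g(8,8)=1
t=9: g(9,-1)=42 g(9,1)=90 g(9,3)=75 g(9,5)=35 g(9,7)=9 g(9,9)=1
t=10: g(10,0)=132 g(10,2)=165 g(10,4)=110 g(10,6)=44 g(10,8)=10 g(10,10)=1
t=11: g(11,-1)=132 g(11,1)=297 g(11,3)=275 g(11,5)=154 g(11,7)=54 g(11,9)=11 g(11,11)=1
t=12: g(12,0)=429 g(12,2)=572 g(12,4)=429 g(12,6)=208 g(12,8)=65 g(12,10)=12 g(12,12)=1
t=13: g(13,-1)=429 g(13,1)=1001 g(13,3)=1001 g(13,5)=637 g(13,7)=273 g(13,9)=77 g(13,11)=13 g(13,13)=1
t=14: g(14,0)=1430 g(14,2)=2002 g(14,4)=1638 g(14,6)=910 g(14,8)=350 g(14,10)=90 g(14,12)=14 g(14,14)=1
t=15: g(15,-1)=1430 g(15,1)=3432 g(15,3)=3640 g(15,5)=2548 g(15,7)=1260 g(15,9)=440 g(15,11)=104 g(15,13)=15 g(15,15)=1
t=16: g(16,0)=4862 g(16,2)=7072 g(16,4)=6188 g(16,6)=3808 g(16,8)=1700 g(16,10)=544 g(16,12)=119 g(16,14)=16 g(16,16)=1
t=17: g(17,-1)=4862 g(17,1)=11934 g(17,3)=13260 g(17,5)=9996 g(17,7)=5508 g(17,9)=2244 g(17,11)=663 g(17,13)=135 g(17,15)=17 g(17,17)=1
t=18: g(18,0)=16796 g(18,2)=25194 g(18,4)=23256 g(18,6)=15504 g(18,8)=7752 g(18,10)=2907 g(18,12)=798 g(18,14)=152 g(18,16)=18 g(18,18)=1
t=19: g(19,-1)=16796 g(19,1)=41990 g(19,3)=48450 g(19,5)=38760 g(19,7)=23256 g(19,9)=10659 g(19,11)=3705 g(19,13)=950 g(19,15)=170 g(19,17)=19 g(19,19)=1
t=20: g(20,0)=58786 g(20,2)=90440 g(20,4)=87210 g(20,6)=62016 g(20,8)=33915 g(20,10)=14364 g(20,12)=4655 g(20,14)=1120 g(20,16)=189 g(20,18)=20 g(20,20)=1
t=21: g(21,-1)=58786 g(21,1)=149226 g(21,3)=177650 g(21,5)=149226 g(21,7)=95931 g(21,9)=48279 g(21,11)=19019 g(21,13)=5775 g(21,15)=1309 g(21,17)=209 g(21,19)=21 g(21,21)=1
t=22: g(22,0)=208012 g(22,2)=326876 g(22,4)=326876 g(22,6)=245157 g(22,8)=144210 g(22,10)=67298 g(22,12)=24794 g(22,14)=7084 g(22,16)=1518 g(22,18)=230 g(22,20)=22 g(22,22)=1
t=23: g(23,-1)=208012 g(23,1)=534888 g(23,3)=653752 g(23,5)=572033 g(23,7)=389367 g(23,9)=211508 g(23,11)=92092 g(23,13)=31878 g(23,15)=8602 g(23,17)=1748 g(23,19)=252 g(23,21)=23 g(23,23)=1
t=24: g(24,0)=742900 g(24,2)=1188640 g(24,4)=1225785 g(24,6)=961400 g(24,8)=600875 g(24,10)=303600 g(24,12)=123970 g(24,14)=40480 g(24,16)=10350 g(24,18)=2000 g(24,20)=275 g(24,22)=24 g(24,24)=1
t=25: g(25,-1)=742900 g(25,1)=1931540 g(25,3)=2414425 g(25,5)=2187185 g(25,7)=1562275 g(25,9)=904475 g(25,11)=427570 g(25,13)=164450 g(25,15)=50830 g(25,17)=12350 g(25,19)=2275 g(25,21)=299 g(25,23)=25 g(25,25)=1
t=26: g(26,0)=2674440 g(26,2)=4345965 g(26,4)=4601610 g(26,6)=3749460 g(26,8)=2466750 g(26,10)=1332045 g(26,12)=592020 g(26,14)=215280 g(26,16)=63180 g(26,18)=14625 g(26,20)=2574 g(26,22)=324 g(26,24)=26 g(26,26)=1
Paths never hitting -2: Σ_s g(26,s) = 20058300
Paths hitting -2: 2^26 - 20058300 = 47050564
P = 47050564/67108864 = 11762641/16777216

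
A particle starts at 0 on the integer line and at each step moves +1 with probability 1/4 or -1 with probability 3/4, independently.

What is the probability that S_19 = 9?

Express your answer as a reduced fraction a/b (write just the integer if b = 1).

Answer: 706401/68719476736

Derivation:
To reach position 9 after 19 steps: need 14 steps of +1 and 5 steps of -1.
Number of such sequences: C(19,14) = 11628
Each has probability (1/4)^14 · (3/4)^5 = 243/274877906944
P = 11628 · 243/274877906944 = 706401/68719476736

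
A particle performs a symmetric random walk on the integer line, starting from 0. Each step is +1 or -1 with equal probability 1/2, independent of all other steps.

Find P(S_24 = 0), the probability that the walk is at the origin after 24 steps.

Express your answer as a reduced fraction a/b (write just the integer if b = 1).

Answer: 676039/4194304

Derivation:
To return to 0 after 24 steps: need exactly 12 steps of +1 and 12 of -1.
Favorable paths: C(24,12) = 2704156
Total paths: 2^24 = 16777216
P = 2704156/16777216 = 676039/4194304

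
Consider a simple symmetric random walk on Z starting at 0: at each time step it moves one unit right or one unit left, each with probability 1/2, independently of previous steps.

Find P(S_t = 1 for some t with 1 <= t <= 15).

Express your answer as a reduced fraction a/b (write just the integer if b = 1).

Count via complement. Let g(t,s) = #length-t paths at position s with S_1..S_t all ≠ 1.
g(t,s) = g(t-1,s-1) + g(t-1,s+1) for s ≠ 1; g(t,1) = 0.
t=0: g(0,0)=1
t=1: g(1,-1)=1
t=2: g(2,-2)=1 g(2,0)=1
t=3: g(3,-3)=1 g(3,-1)=2
t=4: g(4,-4)=1 g(4,-2)=3 g(4,0)=2
t=5: g(5,-5)=1 g(5,-3)=4 g(5,-1)=5
t=6: g(6,-6)=1 g(6,-4)=5 g(6,-2)=9 g(6,0)=5
t=7: g(7,-7)=1 g(7,-5)=6 g(7,-3)=14 g(7,-1)=14
t=8: g(8,-8)=1 g(8,-6)=7 g(8,-4)=20 g(8,-2)=28 g(8,0)=14
t=9: g(9,-9)=1 g(9,-7)=8 g(9,-5)=27 g(9,-3)=48 g(9,-1)=42
t=10: g(10,-10)=1 g(10,-8)=9 g(10,-6)=35 g(10,-4)=75 g(10,-2)=90 g(10,0)=42
t=11: g(11,-11)=1 g(11,-9)=10 g(11,-7)=44 g(11,-5)=110 g(11,-3)=165 g(11,-1)=132
t=12: g(12,-12)=1 g(12,-10)=11 g(12,-8)=54 g(12,-6)=154 g(12,-4)=275 g(12,-2)=297 g(12,0)=132
t=13: g(13,-13)=1 g(13,-11)=12 g(13,-9)=65 g(13,-7)=208 g(13,-5)=429 g(13,-3)=572 g(13,-1)=429
t=14: g(14,-14)=1 g(14,-12)=13 g(14,-10)=77 g(14,-8)=273 g(14,-6)=637 g(14,-4)=1001 g(14,-2)=1001 g(14,0)=429
t=15: g(15,-15)=1 g(15,-13)=14 g(15,-11)=90 g(15,-9)=350 g(15,-7)=910 g(15,-5)=1638 g(15,-3)=2002 g(15,-1)=1430
Paths never hitting 1: Σ_s g(15,s) = 6435
Paths hitting 1: 2^15 - 6435 = 26333
P = 26333/32768 = 26333/32768

Answer: 26333/32768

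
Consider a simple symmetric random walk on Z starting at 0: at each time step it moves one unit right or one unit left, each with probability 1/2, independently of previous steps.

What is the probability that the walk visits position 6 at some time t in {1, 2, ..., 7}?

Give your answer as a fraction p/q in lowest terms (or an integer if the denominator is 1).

Answer: 1/64

Derivation:
Count via complement. Let g(t,s) = #length-t paths at position s with S_1..S_t all ≠ 6.
g(t,s) = g(t-1,s-1) + g(t-1,s+1) for s ≠ 6; g(t,6) = 0.
t=0: g(0,0)=1
t=1: g(1,-1)=1 g(1,1)=1
t=2: g(2,-2)=1 g(2,0)=2 g(2,2)=1
t=3: g(3,-3)=1 g(3,-1)=3 g(3,1)=3 g(3,3)=1
t=4: g(4,-4)=1 g(4,-2)=4 g(4,0)=6 g(4,2)=4 g(4,4)=1
t=5: g(5,-5)=1 g(5,-3)=5 g(5,-1)=10 g(5,1)=10 g(5,3)=5 g(5,5)=1
t=6: g(6,-6)=1 g(6,-4)=6 g(6,-2)=15 g(6,0)=20 g(6,2)=15 g(6,4)=6
t=7: g(7,-7)=1 g(7,-5)=7 g(7,-3)=21 g(7,-1)=35 g(7,1)=35 g(7,3)=21 g(7,5)=6
Paths never hitting 6: Σ_s g(7,s) = 126
Paths hitting 6: 2^7 - 126 = 2
P = 2/128 = 1/64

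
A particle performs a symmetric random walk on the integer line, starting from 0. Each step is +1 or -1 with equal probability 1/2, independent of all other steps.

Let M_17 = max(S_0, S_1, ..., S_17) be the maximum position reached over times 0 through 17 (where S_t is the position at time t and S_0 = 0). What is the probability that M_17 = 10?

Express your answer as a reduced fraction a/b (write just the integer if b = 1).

Let M_17 = max(S_0,...,S_17). Use the reflection principle: for j ≥ 1, #{paths with M_17 ≥ j} = #{S_17 ≥ j} + #{S_17 ≥ j+1}.
By reflection, #{M_17 ≥ 10} = #{S_17 ≥ 10} + #{S_17 ≥ 11} = 834 + 834 = 1668.
#{M_17 ≥ 11} = #{S_17 ≥ 11} + #{S_17 ≥ 12} = 834 + 154 = 988.
#{M_17 = 10} = 1668 - 988 = 680.
P(M_17 = 10) = 680/131072 = 85/16384

Answer: 85/16384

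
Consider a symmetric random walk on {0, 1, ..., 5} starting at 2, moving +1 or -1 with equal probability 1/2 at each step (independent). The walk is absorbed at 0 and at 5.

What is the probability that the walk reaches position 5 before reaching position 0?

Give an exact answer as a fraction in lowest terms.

Symmetric walk (p = 1/2): the harmonic-function argument gives P(hit 5 before 0 | start at 2) = a/N.
P = 2/5 = 2/5

Answer: 2/5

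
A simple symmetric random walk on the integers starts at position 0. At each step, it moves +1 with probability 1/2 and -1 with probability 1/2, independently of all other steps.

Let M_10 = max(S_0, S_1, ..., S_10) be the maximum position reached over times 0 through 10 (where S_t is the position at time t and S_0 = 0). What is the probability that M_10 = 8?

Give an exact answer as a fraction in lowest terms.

Answer: 5/512

Derivation:
Let M_10 = max(S_0,...,S_10). Use the reflection principle: for j ≥ 1, #{paths with M_10 ≥ j} = #{S_10 ≥ j} + #{S_10 ≥ j+1}.
By reflection, #{M_10 ≥ 8} = #{S_10 ≥ 8} + #{S_10 ≥ 9} = 11 + 1 = 12.
#{M_10 ≥ 9} = #{S_10 ≥ 9} + #{S_10 ≥ 10} = 1 + 1 = 2.
#{M_10 = 8} = 12 - 2 = 10.
P(M_10 = 8) = 10/1024 = 5/512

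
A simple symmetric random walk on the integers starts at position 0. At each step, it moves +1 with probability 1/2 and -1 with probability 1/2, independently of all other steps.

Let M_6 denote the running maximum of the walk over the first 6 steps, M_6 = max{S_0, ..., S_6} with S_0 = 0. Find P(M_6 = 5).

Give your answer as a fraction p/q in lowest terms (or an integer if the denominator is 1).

Answer: 1/64

Derivation:
Let M_6 = max(S_0,...,S_6). Use the reflection principle: for j ≥ 1, #{paths with M_6 ≥ j} = #{S_6 ≥ j} + #{S_6 ≥ j+1}.
By reflection, #{M_6 ≥ 5} = #{S_6 ≥ 5} + #{S_6 ≥ 6} = 1 + 1 = 2.
#{M_6 ≥ 6} = #{S_6 ≥ 6} + #{S_6 ≥ 7} = 1 + 0 = 1.
#{M_6 = 5} = 2 - 1 = 1.
P(M_6 = 5) = 1/64 = 1/64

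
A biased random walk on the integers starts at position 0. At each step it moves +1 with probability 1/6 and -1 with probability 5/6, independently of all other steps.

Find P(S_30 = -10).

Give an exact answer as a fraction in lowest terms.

Answer: 318368434906005859375/24563768857859261988864

Derivation:
To reach position -10 after 30 steps: need 10 steps of +1 and 20 steps of -1.
Number of such sequences: C(30,10) = 30045015
Each has probability (1/6)^10 · (5/6)^20 = 95367431640625/221073919720733357899776
P = 30045015 · 95367431640625/221073919720733357899776 = 318368434906005859375/24563768857859261988864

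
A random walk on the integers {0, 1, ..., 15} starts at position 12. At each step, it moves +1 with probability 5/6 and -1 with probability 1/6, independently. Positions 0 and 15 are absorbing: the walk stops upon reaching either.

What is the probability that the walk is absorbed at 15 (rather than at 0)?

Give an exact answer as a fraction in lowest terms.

Answer: 246109500/246109501

Derivation:
Biased walk: p = 5/6, q = 1/6, r = q/p = 1/5
Gambler's ruin: P(hit 15 before 0 | start at 12) = (1 - r^a)/(1 - r^N)
r^12 = 1/244140625; r^15 = 1/30517578125
P = (1 - 1/244140625) / (1 - 1/30517578125) = 244140624/244140625 / 30517578124/30517578125 = 246109500/246109501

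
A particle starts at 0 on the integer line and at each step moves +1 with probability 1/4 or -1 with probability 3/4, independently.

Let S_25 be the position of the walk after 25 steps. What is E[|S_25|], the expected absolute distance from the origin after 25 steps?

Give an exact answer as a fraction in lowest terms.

S_25 takes values m ≡ 1 (mod 2) with |m| ≤ 25; P(S_25=m) = C(25,(25+m)/2) · (1/4)^((25+m)/2) · (3/4)^((25-m)/2).
Distribution: P(S=-25)=847288609443/1125899906842624, P(S=-23)=7060738412025/1125899906842624, P(S=-21)=7060738412025/281474976710656, P(S=-19)=18044109275175/281474976710656, P(S=-17)=66161734008975/562949953421312, P(S=-15)=92626427612565/562949953421312, P(S=-13)=51459126451425/281474976710656, P(S=-11)=46558257265575/281474976710656, P(S=-9)=139674771796725/1125899906842624, P(S=-7)=87943374834975/1125899906842624, P(S=-5)=5862891655665/140737488355328, P(S=-3)=2664950752575/140737488355328, P(S=-1)=2072739474225/281474976710656, P(S=1)=690913158075/281474976710656, P(S=3)=98701879725/140737488355328, P(S=5)=24127126155/140737488355328, P(S=7)=40211876925/1125899906842624, P(S=9)=7096213575/1125899906842624, P(S=11)=262822725/281474976710656, P(S=13)=32276475/281474976710656, P(S=15)=6455295/562949953421312, P(S=17)=512325/562949953421312, P(S=19)=15525/281474976710656, P(S=21)=675/281474976710656, P(S=23)=75/1125899906842624, P(S=25)=1/1125899906842624
E[|S_25|] = Σ_m |m|·P(S_25=m) = 880416350563975/70368744177664

Answer: 880416350563975/70368744177664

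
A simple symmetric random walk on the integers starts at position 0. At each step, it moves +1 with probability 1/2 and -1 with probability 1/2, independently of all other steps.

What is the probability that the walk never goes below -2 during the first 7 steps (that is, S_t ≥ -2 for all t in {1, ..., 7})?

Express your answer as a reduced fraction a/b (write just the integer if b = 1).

Let f(t,s) = #length-t paths at position s with S_1..S_t all ≥ -2.
f(t,s) = f(t-1,s-1) + f(t-1,s+1) for s ≥ -2; f(t,s) = 0 for s < -2.
t=0: f(0,0)=1
t=1: f(1,-1)=1 f(1,1)=1
t=2: f(2,-2)=1 f(2,0)=2 f(2,2)=1
t=3: f(3,-1)=3 f(3,1)=3 f(3,3)=1
t=4: f(4,-2)=3 f(4,0)=6 f(4,2)=4 f(4,4)=1
t=5: f(5,-1)=9 f(5,1)=10 f(5,3)=5 f(5,5)=1
t=6: f(6,-2)=9 f(6,0)=19 f(6,2)=15 f(6,4)=6 f(6,6)=1
t=7: f(7,-1)=28 f(7,1)=34 f(7,3)=21 f(7,5)=7 f(7,7)=1
Σ_s f(7,s) = 91
P = 91/128 = 91/128

Answer: 91/128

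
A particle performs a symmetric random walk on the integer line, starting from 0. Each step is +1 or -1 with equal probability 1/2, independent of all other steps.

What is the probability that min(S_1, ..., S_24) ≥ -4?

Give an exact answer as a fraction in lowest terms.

Let f(t,s) = #length-t paths at position s with S_1..S_t all ≥ -4.
f(t,s) = f(t-1,s-1) + f(t-1,s+1) for s ≥ -4; f(t,s) = 0 for s < -4.
t=0: f(0,0)=1
t=1: f(1,-1)=1 f(1,1)=1
t=2: f(2,-2)=1 f(2,0)=2 f(2,2)=1
t=3: f(3,-3)=1 f(3,-1)=3 f(3,1)=3 f(3,3)=1
t=4: f(4,-4)=1 f(4,-2)=4 f(4,0)=6 f(4,2)=4 f(4,4)=1
t=5: f(5,-3)=5 f(5,-1)=10 f(5,1)=10 f(5,3)=5 f(5,5)=1
t=6: f(6,-4)=5 f(6,-2)=15 f(6,0)=20 f(6,2)=15 f(6,4)=6 f(6,6)=1
t=7: f(7,-3)=20 f(7,-1)=35 f(7,1)=35 f(7,3)=21 f(7,5)=7 f(7,7)=1
t=8: f(8,-4)=20 f(8,-2)=55 f(8,0)=70 f(8,2)=56 f(8,4)=28 f(8,6)=8 f(8,8)=1
t=9: f(9,-3)=75 f(9,-1)=125 f(9,1)=126 f(9,3)=84 f(9,5)=36 f(9,7)=9 f(9,9)=1
t=10: f(10,-4)=75 f(10,-2)=200 f(10,0)=251 f(10,2)=210 f(10,4)=120 f(10,6)=45 f(10,8)=10 f(10,10)=1
t=11: f(11,-3)=275 f(11,-1)=451 f(11,1)=461 f(11,3)=330 f(11,5)=165 f(11,7)=55 f(11,9)=11 f(11,11)=1
t=12: f(12,-4)=275 f(12,-2)=726 f(12,0)=912 f(12,2)=791 f(12,4)=495 f(12,6)=220 f(12,8)=66 f(12,10)=12 f(12,12)=1
t=13: f(13,-3)=1001 f(13,-1)=1638 f(13,1)=1703 f(13,3)=1286 f(13,5)=715 f(13,7)=286 f(13,9)=78 f(13,11)=13 f(13,13)=1
t=14: f(14,-4)=1001 f(14,-2)=2639 f(14,0)=3341 f(14,2)=2989 f(14,4)=2001 f(14,6)=1001 f(14,8)=364 f(14,10)=91 f(14,12)=14 f(14,14)=1
t=15: f(15,-3)=3640 f(15,-1)=5980 f(15,1)=6330 f(15,3)=4990 f(15,5)=3002 f(15,7)=1365 f(15,9)=455 f(15,11)=105 f(15,13)=15 f(15,15)=1
t=16: f(16,-4)=3640 f(16,-2)=9620 f(16,0)=12310 f(16,2)=11320 f(16,4)=7992 f(16,6)=4367 f(16,8)=1820 f(16,10)=560 f(16,12)=120 f(16,14)=16 f(16,16)=1
t=17: f(17,-3)=13260 f(17,-1)=21930 f(17,1)=23630 f(17,3)=19312 f(17,5)=12359 f(17,7)=6187 f(17,9)=2380 f(17,11)=680 f(17,13)=136 f(17,15)=17 f(17,17)=1
t=18: f(18,-4)=13260 f(18,-2)=35190 f(18,0)=45560 f(18,2)=42942 f(18,4)=31671 f(18,6)=18546 f(18,8)=8567 f(18,10)=3060 f(18,12)=816 f(18,14)=153 f(18,16)=18 f(18,18)=1
t=19: f(19,-3)=48450 f(19,-1)=80750 f(19,1)=88502 f(19,3)=74613 f(19,5)=50217 f(19,7)=27113 f(19,9)=11627 f(19,11)=3876 f(19,13)=969 f(19,15)=171 f(19,17)=19 f(19,19)=1
t=20: f(20,-4)=48450 f(20,-2)=129200 f(20,0)=169252 f(20,2)=163115 f(20,4)=124830 f(20,6)=77330 f(20,8)=38740 f(20,10)=15503 f(20,12)=4845 f(20,14)=1140 f(20,16)=190 f(20,18)=20 f(20,20)=1
t=21: f(21,-3)=177650 f(21,-1)=298452 f(21,1)=332367 f(21,3)=287945 f(21,5)=202160 f(21,7)=116070 f(21,9)=54243 f(21,11)=20348 f(21,13)=5985 f(21,15)=1330 f(21,17)=210 f(21,19)=21 f(21,21)=1
t=22: f(22,-4)=177650 f(22,-2)=476102 f(22,0)=630819 f(22,2)=620312 f(22,4)=490105 f(22,6)=318230 f(22,8)=170313 f(22,10)=74591 f(22,12)=26333 f(22,14)=7315 f(22,16)=1540 f(22,18)=231 f(22,20)=22 f(22,22)=1
t=23: f(23,-3)=653752 f(23,-1)=1106921 f(23,1)=1251131 f(23,3)=1110417 f(23,5)=808335 f(23,7)=488543 f(23,9)=244904 f(23,11)=100924 f(23,13)=33648 f(23,15)=8855 f(23,17)=1771 f(23,19)=253 f(23,21)=23 f(23,23)=1
t=24: f(24,-4)=653752 f(24,-2)=1760673 f(24,0)=2358052 f(24,2)=2361548 f(24,4)=1918752 f(24,6)=1296878 f(24,8)=733447 f(24,10)=345828 f(24,12)=134572 f(24,14)=42503 f(24,16)=10626 f(24,18)=2024 f(24,20)=276 f(24,22)=24 f(24,24)=1
Σ_s f(24,s) = 11618956
P = 11618956/16777216 = 2904739/4194304

Answer: 2904739/4194304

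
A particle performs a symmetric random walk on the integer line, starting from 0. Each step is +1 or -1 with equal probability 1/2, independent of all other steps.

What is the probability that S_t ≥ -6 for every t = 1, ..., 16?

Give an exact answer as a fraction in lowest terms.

Let f(t,s) = #length-t paths at position s with S_1..S_t all ≥ -6.
f(t,s) = f(t-1,s-1) + f(t-1,s+1) for s ≥ -6; f(t,s) = 0 for s < -6.
t=0: f(0,0)=1
t=1: f(1,-1)=1 f(1,1)=1
t=2: f(2,-2)=1 f(2,0)=2 f(2,2)=1
t=3: f(3,-3)=1 f(3,-1)=3 f(3,1)=3 f(3,3)=1
t=4: f(4,-4)=1 f(4,-2)=4 f(4,0)=6 f(4,2)=4 f(4,4)=1
t=5: f(5,-5)=1 f(5,-3)=5 f(5,-1)=10 f(5,1)=10 f(5,3)=5 f(5,5)=1
t=6: f(6,-6)=1 f(6,-4)=6 f(6,-2)=15 f(6,0)=20 f(6,2)=15 f(6,4)=6 f(6,6)=1
t=7: f(7,-5)=7 f(7,-3)=21 f(7,-1)=35 f(7,1)=35 f(7,3)=21 f(7,5)=7 f(7,7)=1
t=8: f(8,-6)=7 f(8,-4)=28 f(8,-2)=56 f(8,0)=70 f(8,2)=56 f(8,4)=28 f(8,6)=8 f(8,8)=1
t=9: f(9,-5)=35 f(9,-3)=84 f(9,-1)=126 f(9,1)=126 f(9,3)=84 f(9,5)=36 f(9,7)=9 f(9,9)=1
t=10: f(10,-6)=35 f(10,-4)=119 f(10,-2)=210 f(10,0)=252 f(10,2)=210 f(10,4)=120 f(10,6)=45 f(10,8)=10 f(10,10)=1
t=11: f(11,-5)=154 f(11,-3)=329 f(11,-1)=462 f(11,1)=462 f(11,3)=330 f(11,5)=165 f(11,7)=55 f(11,9)=11 f(11,11)=1
t=12: f(12,-6)=154 f(12,-4)=483 f(12,-2)=791 f(12,0)=924 f(12,2)=792 f(12,4)=495 f(12,6)=220 f(12,8)=66 f(12,10)=12 f(12,12)=1
t=13: f(13,-5)=637 f(13,-3)=1274 f(13,-1)=1715 f(13,1)=1716 f(13,3)=1287 f(13,5)=715 f(13,7)=286 f(13,9)=78 f(13,11)=13 f(13,13)=1
t=14: f(14,-6)=637 f(14,-4)=1911 f(14,-2)=2989 f(14,0)=3431 f(14,2)=3003 f(14,4)=2002 f(14,6)=1001 f(14,8)=364 f(14,10)=91 f(14,12)=14 f(14,14)=1
t=15: f(15,-5)=2548 f(15,-3)=4900 f(15,-1)=6420 f(15,1)=6434 f(15,3)=5005 f(15,5)=3003 f(15,7)=1365 f(15,9)=455 f(15,11)=105 f(15,13)=15 f(15,15)=1
t=16: f(16,-6)=2548 f(16,-4)=7448 f(16,-2)=11320 f(16,0)=12854 f(16,2)=11439 f(16,4)=8008 f(16,6)=4368 f(16,8)=1820 f(16,10)=560 f(16,12)=120 f(16,14)=16 f(16,16)=1
Σ_s f(16,s) = 60502
P = 60502/65536 = 30251/32768

Answer: 30251/32768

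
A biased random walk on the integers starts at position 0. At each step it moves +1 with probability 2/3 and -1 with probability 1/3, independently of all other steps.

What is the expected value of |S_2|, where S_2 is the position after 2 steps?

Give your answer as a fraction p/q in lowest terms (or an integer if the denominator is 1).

S_2 takes values m ≡ 0 (mod 2) with |m| ≤ 2; P(S_2=m) = C(2,(2+m)/2) · (2/3)^((2+m)/2) · (1/3)^((2-m)/2).
Distribution: P(S=-2)=1/9, P(S=0)=4/9, P(S=2)=4/9
E[|S_2|] = Σ_m |m|·P(S_2=m) = 10/9

Answer: 10/9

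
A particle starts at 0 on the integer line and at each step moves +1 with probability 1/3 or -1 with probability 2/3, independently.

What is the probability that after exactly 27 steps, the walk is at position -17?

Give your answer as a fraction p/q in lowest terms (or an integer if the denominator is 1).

To reach position -17 after 27 steps: need 5 steps of +1 and 22 steps of -1.
Number of such sequences: C(27,5) = 80730
Each has probability (1/3)^5 · (2/3)^22 = 4194304/7625597484987
P = 80730 · 4194304/7625597484987 = 12540968960/282429536481

Answer: 12540968960/282429536481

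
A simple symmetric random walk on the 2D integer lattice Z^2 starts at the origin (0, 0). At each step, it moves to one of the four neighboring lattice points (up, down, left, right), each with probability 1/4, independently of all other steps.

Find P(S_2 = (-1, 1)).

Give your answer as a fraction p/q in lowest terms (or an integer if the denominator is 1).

Let h be the number of horizontal steps (so 2-h are vertical). To end at (-1,1) need (h-1)/2 right-steps and ((2-h)+1)/2 up-steps.
Sum over h with 1 ≤ h ≤ 1, h ≡ 1 (mod 2), 2-h ≡ 1 (mod 2):
h=1: C(2,1)·C(1,0)·C(1,1) = 2·1·1 = 2
Total favorable: 2
Total paths: 4^2 = 16
P = 2/16 = 1/8

Answer: 1/8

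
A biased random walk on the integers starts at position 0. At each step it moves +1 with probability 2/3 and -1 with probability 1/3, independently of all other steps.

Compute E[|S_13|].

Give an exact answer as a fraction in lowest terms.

Answer: 836459/177147

Derivation:
S_13 takes values m ≡ 1 (mod 2) with |m| ≤ 13; P(S_13=m) = C(13,(13+m)/2) · (2/3)^((13+m)/2) · (1/3)^((13-m)/2).
Distribution: P(S=-13)=1/1594323, P(S=-11)=26/1594323, P(S=-9)=104/531441, P(S=-7)=2288/1594323, P(S=-5)=11440/1594323, P(S=-3)=4576/177147, P(S=-1)=36608/531441, P(S=1)=73216/531441, P(S=3)=36608/177147, P(S=5)=366080/1594323, P(S=7)=292864/1594323, P(S=9)=53248/531441, P(S=11)=53248/1594323, P(S=13)=8192/1594323
E[|S_13|] = Σ_m |m|·P(S_13=m) = 836459/177147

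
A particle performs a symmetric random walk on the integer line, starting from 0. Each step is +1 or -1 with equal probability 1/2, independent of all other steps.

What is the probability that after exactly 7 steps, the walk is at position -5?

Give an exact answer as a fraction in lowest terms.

Answer: 7/128

Derivation:
To reach position -5 after 7 steps: need 1 step of +1 and 6 of -1.
Favorable paths: C(7,1) = 7
Total paths: 2^7 = 128
P = 7/128 = 7/128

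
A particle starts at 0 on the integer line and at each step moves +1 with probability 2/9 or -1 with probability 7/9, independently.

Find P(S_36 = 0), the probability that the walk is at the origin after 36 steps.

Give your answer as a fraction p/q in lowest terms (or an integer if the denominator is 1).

To be at 0 after 36 steps: need exactly 18 steps of +1 and 18 of -1.
Number of such sequences: C(36,18) = 9075135300
Each has probability (2/9)^18 · (7/9)^18 = 426878854210636742656/22528399544939174411840147874772641
P = 9075135300 · 426878854210636742656/22528399544939174411840147874772641 = 1291327786223501046251493785600/7509466514979724803946715958257547

Answer: 1291327786223501046251493785600/7509466514979724803946715958257547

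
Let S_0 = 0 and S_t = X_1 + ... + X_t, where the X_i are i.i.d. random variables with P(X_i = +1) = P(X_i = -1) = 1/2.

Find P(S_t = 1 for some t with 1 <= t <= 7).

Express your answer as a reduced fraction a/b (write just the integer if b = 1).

Answer: 93/128

Derivation:
Count via complement. Let g(t,s) = #length-t paths at position s with S_1..S_t all ≠ 1.
g(t,s) = g(t-1,s-1) + g(t-1,s+1) for s ≠ 1; g(t,1) = 0.
t=0: g(0,0)=1
t=1: g(1,-1)=1
t=2: g(2,-2)=1 g(2,0)=1
t=3: g(3,-3)=1 g(3,-1)=2
t=4: g(4,-4)=1 g(4,-2)=3 g(4,0)=2
t=5: g(5,-5)=1 g(5,-3)=4 g(5,-1)=5
t=6: g(6,-6)=1 g(6,-4)=5 g(6,-2)=9 g(6,0)=5
t=7: g(7,-7)=1 g(7,-5)=6 g(7,-3)=14 g(7,-1)=14
Paths never hitting 1: Σ_s g(7,s) = 35
Paths hitting 1: 2^7 - 35 = 93
P = 93/128 = 93/128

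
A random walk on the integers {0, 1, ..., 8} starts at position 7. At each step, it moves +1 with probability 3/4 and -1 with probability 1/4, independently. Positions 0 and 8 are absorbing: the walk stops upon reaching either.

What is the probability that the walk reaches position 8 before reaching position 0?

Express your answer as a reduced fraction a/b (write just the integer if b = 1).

Biased walk: p = 3/4, q = 1/4, r = q/p = 1/3
Gambler's ruin: P(hit 8 before 0 | start at 7) = (1 - r^a)/(1 - r^N)
r^7 = 1/2187; r^8 = 1/6561
P = (1 - 1/2187) / (1 - 1/6561) = 2186/2187 / 6560/6561 = 3279/3280

Answer: 3279/3280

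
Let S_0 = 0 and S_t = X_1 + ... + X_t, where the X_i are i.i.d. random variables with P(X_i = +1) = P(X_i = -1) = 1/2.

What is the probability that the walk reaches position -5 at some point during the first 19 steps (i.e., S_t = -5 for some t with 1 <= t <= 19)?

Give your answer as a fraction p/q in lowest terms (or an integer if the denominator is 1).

Count via complement. Let g(t,s) = #length-t paths at position s with S_1..S_t all ≠ -5.
g(t,s) = g(t-1,s-1) + g(t-1,s+1) for s ≠ -5; g(t,-5) = 0.
t=0: g(0,0)=1
t=1: g(1,-1)=1 g(1,1)=1
t=2: g(2,-2)=1 g(2,0)=2 g(2,2)=1
t=3: g(3,-3)=1 g(3,-1)=3 g(3,1)=3 g(3,3)=1
t=4: g(4,-4)=1 g(4,-2)=4 g(4,0)=6 g(4,2)=4 g(4,4)=1
t=5: g(5,-3)=5 g(5,-1)=10 g(5,1)=10 g(5,3)=5 g(5,5)=1
t=6: g(6,-4)=5 g(6,-2)=15 g(6,0)=20 g(6,2)=15 g(6,4)=6 g(6,6)=1
t=7: g(7,-3)=20 g(7,-1)=35 g(7,1)=35 g(7,3)=21 g(7,5)=7 g(7,7)=1
t=8: g(8,-4)=20 g(8,-2)=55 g(8,0)=70 g(8,2)=56 g(8,4)=28 g(8,6)=8 g(8,8)=1
t=9: g(9,-3)=75 g(9,-1)=125 g(9,1)=126 g(9,3)=84 g(9,5)=36 g(9,7)=9 g(9,9)=1
t=10: g(10,-4)=75 g(10,-2)=200 g(10,0)=251 g(10,2)=210 g(10,4)=120 g(10,6)=45 g(10,8)=10 g(10,10)=1
t=11: g(11,-3)=275 g(11,-1)=451 g(11,1)=461 g(11,3)=330 g(11,5)=165 g(11,7)=55 g(11,9)=11 g(11,11)=1
t=12: g(12,-4)=275 g(12,-2)=726 g(12,0)=912 g(12,2)=791 g(12,4)=495 g(12,6)=220 g(12,8)=66 g(12,10)=12 g(12,12)=1
t=13: g(13,-3)=1001 g(13,-1)=1638 g(13,1)=1703 g(13,3)=1286 g(13,5)=715 g(13,7)=286 g(13,9)=78 g(13,11)=13 g(13,13)=1
t=14: g(14,-4)=1001 g(14,-2)=2639 g(14,0)=3341 g(14,2)=2989 g(14,4)=2001 g(14,6)=1001 g(14,8)=364 g(14,10)=91 g(14,12)=14 g(14,14)=1
t=15: g(15,-3)=3640 g(15,-1)=5980 g(15,1)=6330 g(15,3)=4990 g(15,5)=3002 g(15,7)=1365 g(15,9)=455 g(15,11)=105 g(15,13)=15 g(15,15)=1
t=16: g(16,-4)=3640 g(16,-2)=9620 g(16,0)=12310 g(16,2)=11320 g(16,4)=7992 g(16,6)=4367 g(16,8)=1820 g(16,10)=560 g(16,12)=120 g(16,14)=16 g(16,16)=1
t=17: g(17,-3)=13260 g(17,-1)=21930 g(17,1)=23630 g(17,3)=19312 g(17,5)=12359 g(17,7)=6187 g(17,9)=2380 g(17,11)=680 g(17,13)=136 g(17,15)=17 g(17,17)=1
t=18: g(18,-4)=13260 g(18,-2)=35190 g(18,0)=45560 g(18,2)=42942 g(18,4)=31671 g(18,6)=18546 g(18,8)=8567 g(18,10)=3060 g(18,12)=816 g(18,14)=153 g(18,16)=18 g(18,18)=1
t=19: g(19,-3)=48450 g(19,-1)=80750 g(19,1)=88502 g(19,3)=74613 g(19,5)=50217 g(19,7)=27113 g(19,9)=11627 g(19,11)=3876 g(19,13)=969 g(19,15)=171 g(19,17)=19 g(19,19)=1
Paths never hitting -5: Σ_s g(19,s) = 386308
Paths hitting -5: 2^19 - 386308 = 137980
P = 137980/524288 = 34495/131072

Answer: 34495/131072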